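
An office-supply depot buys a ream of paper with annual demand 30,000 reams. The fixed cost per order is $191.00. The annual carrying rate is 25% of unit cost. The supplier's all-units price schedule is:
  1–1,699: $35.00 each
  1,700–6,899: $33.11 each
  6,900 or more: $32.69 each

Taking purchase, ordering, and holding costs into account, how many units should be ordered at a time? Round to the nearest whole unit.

Q* ≈ 1,700 reams

Holding cost per unit per year at price C is H = 0.25·C.
For each price level, check whether its EOQ is feasible; otherwise the best quantity at that price is the breakpoint.
EOQ at $35.00 = 1144.4 (feasible in tier 1): TC = 30,000×$35.00 + (30,000/1144.4)×191 + (1144.4/2)×0.25×$35.00 = $1,060,013.74.
EOQ at $33.11 = 1176.6 < 1700, so use break Q=1700: TC = 30,000×$33.11 + (30,000/1700.0)×191 + (1700.0/2)×0.25×$33.11 = $1,003,706.46.
EOQ at $32.69 = 1184.2 < 6900, so use break Q=6900: TC = 30,000×$32.69 + (30,000/6900.0)×191 + (6900.0/2)×0.25×$32.69 = $1,009,725.56.
Lowest total cost is $1,003,706.46 at Q = 1700.0.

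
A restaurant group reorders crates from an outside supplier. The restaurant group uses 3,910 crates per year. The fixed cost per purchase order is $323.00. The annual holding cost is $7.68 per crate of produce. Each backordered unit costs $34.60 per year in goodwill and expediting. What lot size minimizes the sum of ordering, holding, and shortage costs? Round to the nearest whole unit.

Q* ≈ 634 crates

With planned backorders, Q* = √(2DS/H) · √((H+B)/B).
√(2DS/H) = √(2 × 3,910 × 323 / 7.68) = 573.488.
√((H+B)/B) = √((7.68+34.6)/34.6) = 1.1054.
Q* ≈ 633.948.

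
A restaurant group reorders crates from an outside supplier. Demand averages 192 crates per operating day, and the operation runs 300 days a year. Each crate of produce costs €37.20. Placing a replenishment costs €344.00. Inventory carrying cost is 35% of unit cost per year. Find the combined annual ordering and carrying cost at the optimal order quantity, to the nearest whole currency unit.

TC* ≈ €22,715

Annual demand D = 192 × 300 = 57,600.
Holding cost H = 0.35 × €37.20 = €13.0200 per unit per year.
The optimal lot size = √(2DS/H) = √(2 × 57,600 × 344 / 13.02) ≈ 1744.62.
At Q*, ordering cost (D/Q*)S equals holding cost (Q*/2)H, each = √(DSH/2).
Minimum total = √(2DSH) = √(2 × 57,600 × 344 × 13.02) ≈ 22714.906.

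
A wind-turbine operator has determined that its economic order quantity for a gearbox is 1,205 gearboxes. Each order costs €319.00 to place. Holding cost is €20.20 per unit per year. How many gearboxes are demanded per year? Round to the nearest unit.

Invert the EOQ relation Q*² = 2DS/H.
From Q* = √(2DS/H): D = Q*²H / (2S) = 1,205² × 20.2 / (2 × 319) = 45973.205.

D ≈ 45,973 gearboxes per year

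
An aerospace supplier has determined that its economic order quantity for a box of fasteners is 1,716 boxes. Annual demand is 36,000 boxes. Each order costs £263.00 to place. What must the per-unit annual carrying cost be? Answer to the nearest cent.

H ≈ £6.43

The basic EOQ model gives Q* = √(2DS/H); rearrange for the unknown.
From Q* = √(2DS/H): H = 2DS / Q*² = 2 × 36,000 × 263 / 1,716² = 6.4306.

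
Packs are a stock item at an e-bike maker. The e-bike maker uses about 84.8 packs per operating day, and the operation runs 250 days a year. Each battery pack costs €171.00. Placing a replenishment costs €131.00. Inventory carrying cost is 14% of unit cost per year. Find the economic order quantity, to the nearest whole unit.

Q* ≈ 482 packs

Annual demand D = 84.8 × 250 = 21,200.
Holding cost H = 0.14 × €171.00 = €23.9400 per unit per year.
EOQ = √(2DS / H) = √(2 × 21,200 × 131 / 23.94).
= √(5,554,400 / 23.94) = √232,013.3668 ≈ 481.678.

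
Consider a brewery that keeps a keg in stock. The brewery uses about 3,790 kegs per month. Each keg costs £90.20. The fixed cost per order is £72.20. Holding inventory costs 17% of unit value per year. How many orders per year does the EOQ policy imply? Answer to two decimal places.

N ≈ 69.50 orders per year

Annual demand D = 3,790 × 12 = 45,480.
Holding cost H = 0.17 × £90.20 = £15.3340 per unit per year.
Q* = √(2DS/H) = √(2 × 45,480 × 72.2 / 15.334) ≈ 654.43.
Orders per year = D / Q* = 45,480 / 654.43 ≈ 69.495.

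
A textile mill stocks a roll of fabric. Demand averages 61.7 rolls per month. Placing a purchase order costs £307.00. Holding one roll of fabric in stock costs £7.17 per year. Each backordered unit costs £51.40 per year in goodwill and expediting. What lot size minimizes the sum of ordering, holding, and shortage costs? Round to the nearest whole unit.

Annual demand D = 61.7 × 12 = 740.4.
With planned backorders, Q* = √(2DS/H) · √((H+B)/B).
√(2DS/H) = √(2 × 740.4 × 307 / 7.17) = 251.801.
√((H+B)/B) = √((7.17+51.4)/51.4) = 1.0675.
Q* ≈ 268.790.

Q* ≈ 269 rolls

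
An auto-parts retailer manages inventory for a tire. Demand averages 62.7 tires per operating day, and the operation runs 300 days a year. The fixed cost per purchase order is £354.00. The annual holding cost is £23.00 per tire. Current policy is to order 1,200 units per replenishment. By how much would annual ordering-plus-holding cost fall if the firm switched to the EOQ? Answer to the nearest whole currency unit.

Extra cost ≈ £1,847 per year

Annual demand D = 62.7 × 300 = 18,810.
EOQ = √(2DS/H) = √(2 × 18,810 × 354 / 23) ≈ 760.93.
Cost at Q* = (D/Q*)S + (Q*/2)H = √(2DSH) ≈ £17,501.49.
Cost at Q = 1,200: (18,810/1,200)×354 + (1,200/2)×23 = £5,548.95 + £13,800.00 = £19,348.95.
Excess = £19,348.95 − £17,501.49 = £1,847.46.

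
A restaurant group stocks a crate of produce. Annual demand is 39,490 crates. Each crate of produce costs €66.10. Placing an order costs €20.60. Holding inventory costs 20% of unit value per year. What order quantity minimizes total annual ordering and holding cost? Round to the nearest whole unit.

Q* ≈ 351 crates

Holding cost H = 0.20 × €66.10 = €13.2200 per unit per year.
EOQ = √(2DS / H) = √(2 × 39,490 × 20.6 / 13.22).
= √(1,626,988 / 13.22) = √123,070.1967 ≈ 350.814.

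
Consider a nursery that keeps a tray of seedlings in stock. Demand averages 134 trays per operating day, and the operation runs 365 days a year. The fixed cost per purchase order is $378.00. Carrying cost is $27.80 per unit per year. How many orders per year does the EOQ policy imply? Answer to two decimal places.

N ≈ 42.41 orders per year

Annual demand D = 134 × 365 = 48,910.
EOQ = √(2DS/H) = √(2 × 48,910 × 378 / 27.8) ≈ 1153.29.
Orders per year = D / Q* = 48,910 / 1153.29 ≈ 42.409.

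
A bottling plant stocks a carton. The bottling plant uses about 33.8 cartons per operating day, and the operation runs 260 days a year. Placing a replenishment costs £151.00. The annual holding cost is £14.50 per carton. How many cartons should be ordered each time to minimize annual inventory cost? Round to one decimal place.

Annual demand D = 33.8 × 260 = 8,788.
EOQ = √(2DS / H) = √(2 × 8,788 × 151 / 14.5).
= √(2,653,976 / 14.5) = √183,032.8276 ≈ 427.823.

Q* ≈ 427.8 cartons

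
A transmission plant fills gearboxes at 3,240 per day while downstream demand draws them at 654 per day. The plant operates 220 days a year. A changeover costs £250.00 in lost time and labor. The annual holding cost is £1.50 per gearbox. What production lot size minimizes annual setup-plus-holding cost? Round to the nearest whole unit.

Q* ≈ 7,752 gearboxes

Annual demand D = 654 × 220 = 143,880.
Production build-up factor (1 − d/p) = 1 − 654/3,240 = 0.7981.
Q* = √(2DS / (H(1 − d/p))) = √(2 × 143,880 × 250 / (1.5 × 0.7981)).
= √(71,940,000 / 1.1972) ≈ 7751.716.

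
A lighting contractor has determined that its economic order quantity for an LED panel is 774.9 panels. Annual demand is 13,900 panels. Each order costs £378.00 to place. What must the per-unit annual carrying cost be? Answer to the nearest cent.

H ≈ £17.50

The basic EOQ model gives Q* = √(2DS/H); rearrange for the unknown.
From Q* = √(2DS/H): H = 2DS / Q*² = 2 × 13,900 × 378 / 774.9² = 17.5003.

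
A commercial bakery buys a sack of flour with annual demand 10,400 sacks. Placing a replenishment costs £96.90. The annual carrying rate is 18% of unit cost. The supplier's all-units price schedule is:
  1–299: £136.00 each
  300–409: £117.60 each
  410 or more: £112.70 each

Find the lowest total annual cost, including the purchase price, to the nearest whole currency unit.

Holding cost per unit per year at price C is H = 0.18·C.
Evaluate total cost at each tier's feasible EOQ or, if the EOQ is below the tier, at the tier's minimum quantity.
EOQ at £136.00 = 286.9 (feasible in tier 1): TC = 10,400×£136.00 + (10,400/286.9)×96.9 + (286.9/2)×0.18×£136.00 = £1,421,424.24.
EOQ at £117.60 = 308.6 (feasible in tier 2): TC = 10,400×£117.60 + (10,400/308.6)×96.9 + (308.6/2)×0.18×£117.60 = £1,229,571.81.
EOQ at £112.70 = 315.2 < 410, so use break Q=410: TC = 10,400×£112.70 + (10,400/410.0)×96.9 + (410.0/2)×0.18×£112.70 = £1,178,696.58.
Lowest total cost among the candidates is at Q = 410.0.

TC* ≈ £1,178,697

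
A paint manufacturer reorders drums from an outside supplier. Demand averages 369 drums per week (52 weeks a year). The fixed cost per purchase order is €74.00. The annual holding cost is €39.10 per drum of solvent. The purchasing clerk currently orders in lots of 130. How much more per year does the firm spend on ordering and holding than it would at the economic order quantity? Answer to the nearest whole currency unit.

Annual demand D = 369 × 52 = 19,188.
EOQ = √(2DS/H) = √(2 × 19,188 × 74 / 39.1) ≈ 269.50.
Cost at Q* = (D/Q*)S + (Q*/2)H = √(2DSH) ≈ €10,537.42.
Cost at Q = 130: (19,188/130)×74 + (130/2)×39.1 = €10,922.40 + €2,541.50 = €13,463.90.
Excess = €13,463.90 − €10,537.42 = €2,926.48.

Extra cost ≈ €2,926 per year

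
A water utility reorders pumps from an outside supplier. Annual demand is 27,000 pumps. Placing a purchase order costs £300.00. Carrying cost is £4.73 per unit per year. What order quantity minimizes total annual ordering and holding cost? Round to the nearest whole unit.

EOQ = √(2DS / H) = √(2 × 27,000 × 300 / 4.73).
= √(16,200,000 / 4.73) = √3,424,947.1459 ≈ 1850.661.

Q* ≈ 1,851 pumps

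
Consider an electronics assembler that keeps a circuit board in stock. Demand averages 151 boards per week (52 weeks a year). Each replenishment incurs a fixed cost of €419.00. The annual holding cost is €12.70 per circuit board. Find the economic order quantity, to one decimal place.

Annual demand D = 151 × 52 = 7,852.
EOQ = √(2DS / H) = √(2 × 7,852 × 419 / 12.7).
= √(6,579,976 / 12.7) = √518,108.3465 ≈ 719.797.

Q* ≈ 719.8 boards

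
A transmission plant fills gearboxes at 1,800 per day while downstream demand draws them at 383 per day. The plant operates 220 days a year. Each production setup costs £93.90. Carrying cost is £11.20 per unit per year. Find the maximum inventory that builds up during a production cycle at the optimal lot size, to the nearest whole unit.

I_max ≈ 1,055 gearboxes

Annual demand D = 383 × 220 = 84,260.
Production build-up factor (1 − d/p) = 1 − 383/1,800 = 0.7872.
Q* = √(2DS / (H(1 − d/p))) = √(2 × 84,260 × 93.9 / (11.2 × 0.7872)).
= √(15,824,028 / 8.8169) ≈ 1339.679.
Maximum inventory = Q*(1 − d/p) = 1339.679 × 0.7872 ≈ 1054.625.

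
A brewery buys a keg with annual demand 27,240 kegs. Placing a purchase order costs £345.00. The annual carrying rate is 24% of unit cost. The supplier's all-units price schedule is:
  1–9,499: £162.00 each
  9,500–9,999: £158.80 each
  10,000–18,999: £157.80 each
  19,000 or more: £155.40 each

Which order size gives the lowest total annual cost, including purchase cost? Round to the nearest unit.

Holding cost per unit per year at price C is H = 0.24·C.
Candidates are each tier's EOQ (if it falls in that tier) and each price-break quantity.
EOQ at £162.00 = 695.3 (feasible in tier 1): TC = 27,240×£162.00 + (27,240/695.3)×345 + (695.3/2)×0.24×£162.00 = £4,439,912.81.
EOQ at £158.80 = 702.3 < 9500, so use break Q=9500: TC = 27,240×£158.80 + (27,240/9500.0)×345 + (9500.0/2)×0.24×£158.80 = £4,507,733.24.
EOQ at £157.80 = 704.5 < 10000, so use break Q=10000: TC = 27,240×£157.80 + (27,240/10000.0)×345 + (10000.0/2)×0.24×£157.80 = £4,488,771.78.
EOQ at £155.40 = 709.9 < 19000, so use break Q=19000: TC = 27,240×£155.40 + (27,240/19000.0)×345 + (19000.0/2)×0.24×£155.40 = £4,587,902.62.
Lowest total cost is £4,439,912.81 at Q = 695.3.

Q* ≈ 695 kegs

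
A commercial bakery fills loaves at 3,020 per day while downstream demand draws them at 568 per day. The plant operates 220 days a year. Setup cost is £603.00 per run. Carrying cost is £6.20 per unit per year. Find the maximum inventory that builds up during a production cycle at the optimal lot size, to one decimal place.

Annual demand D = 568 × 220 = 124,960.
Production build-up factor (1 − d/p) = 1 − 568/3,020 = 0.8119.
Q* = √(2DS / (H(1 − d/p))) = √(2 × 124,960 × 603 / (6.2 × 0.8119)).
= √(150,701,760 / 5.0339) ≈ 5471.502.
Maximum inventory = Q*(1 − d/p) = 5471.502 × 0.8119 ≈ 4442.425.

I_max ≈ 4,442.4 loaves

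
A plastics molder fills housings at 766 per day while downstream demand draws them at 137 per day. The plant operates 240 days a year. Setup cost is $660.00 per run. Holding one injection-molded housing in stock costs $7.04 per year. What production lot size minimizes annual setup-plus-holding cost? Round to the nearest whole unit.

Annual demand D = 137 × 240 = 32,880.
Production build-up factor (1 − d/p) = 1 − 137/766 = 0.8211.
Q* = √(2DS / (H(1 − d/p))) = √(2 × 32,880 × 660 / (7.04 × 0.8211)).
= √(43,401,600 / 5.7809) ≈ 2740.032.

Q* ≈ 2,740 housings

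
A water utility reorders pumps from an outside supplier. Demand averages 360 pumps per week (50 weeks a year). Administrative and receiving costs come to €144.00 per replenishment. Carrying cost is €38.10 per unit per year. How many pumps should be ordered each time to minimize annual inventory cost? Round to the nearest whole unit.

Q* ≈ 369 pumps

Annual demand D = 360 × 50 = 18,000.
EOQ = √(2DS / H) = √(2 × 18,000 × 144 / 38.1).
= √(5,184,000 / 38.1) = √136,062.9921 ≈ 368.867.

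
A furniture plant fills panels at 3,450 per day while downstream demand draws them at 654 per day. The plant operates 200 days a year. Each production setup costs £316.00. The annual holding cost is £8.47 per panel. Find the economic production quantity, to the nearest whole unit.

Annual demand D = 654 × 200 = 130,800.
Production build-up factor (1 − d/p) = 1 − 654/3,450 = 0.8104.
Q* = √(2DS / (H(1 − d/p))) = √(2 × 130,800 × 316 / (8.47 × 0.8104)).
= √(82,665,600 / 6.8644) ≈ 3470.257.

Q* ≈ 3,470 panels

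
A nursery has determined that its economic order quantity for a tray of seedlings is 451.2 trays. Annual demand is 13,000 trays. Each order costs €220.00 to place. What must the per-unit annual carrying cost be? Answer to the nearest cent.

Invert the EOQ relation Q*² = 2DS/H.
From Q* = √(2DS/H): H = 2DS / Q*² = 2 × 13,000 × 220 / 451.2² = 28.0969.

H ≈ €28.10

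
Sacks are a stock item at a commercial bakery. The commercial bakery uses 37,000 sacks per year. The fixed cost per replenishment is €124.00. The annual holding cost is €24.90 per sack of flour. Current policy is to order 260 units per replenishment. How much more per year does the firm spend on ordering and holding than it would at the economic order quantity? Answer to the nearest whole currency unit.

Extra cost ≈ €5,768 per year

EOQ = √(2DS/H) = √(2 × 37,000 × 124 / 24.9) ≈ 607.05.
Cost at Q* = (D/Q*)S + (Q*/2)H = √(2DSH) ≈ €15,115.63.
Cost at Q = 260: (37,000/260)×124 + (260/2)×24.9 = €17,646.15 + €3,237.00 = €20,883.15.
Excess = €20,883.15 − €15,115.63 = €5,767.52.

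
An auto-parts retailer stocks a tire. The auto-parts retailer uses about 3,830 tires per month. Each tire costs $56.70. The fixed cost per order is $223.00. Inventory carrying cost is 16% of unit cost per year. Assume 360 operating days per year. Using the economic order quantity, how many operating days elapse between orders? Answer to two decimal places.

Annual demand D = 3,830 × 12 = 45,960.
Holding cost H = 0.16 × $56.70 = $9.0720 per unit per year.
The optimal lot size = √(2DS/H) = √(2 × 45,960 × 223 / 9.072) ≈ 1503.16.
Cycle time = Q*/D × 360 = 1503.16 / 45,960 × 360 ≈ 11.774 days.

T ≈ 11.77 days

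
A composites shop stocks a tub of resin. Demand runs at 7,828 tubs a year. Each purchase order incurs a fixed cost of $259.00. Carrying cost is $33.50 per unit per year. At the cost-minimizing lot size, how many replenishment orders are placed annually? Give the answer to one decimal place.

N ≈ 22.5 orders per year

The optimal lot size = √(2DS/H) = √(2 × 7,828 × 259 / 33.5) ≈ 347.91.
Orders per year = D / Q* = 7,828 / 347.91 ≈ 22.500.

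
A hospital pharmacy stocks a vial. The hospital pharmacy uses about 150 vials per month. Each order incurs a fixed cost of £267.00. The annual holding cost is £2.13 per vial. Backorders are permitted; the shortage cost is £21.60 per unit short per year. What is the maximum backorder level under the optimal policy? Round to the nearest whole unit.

S* ≈ 63 vials

Annual demand D = 150 × 12 = 1,800.
With planned backorders, Q* = √(2DS/H) · √((H+B)/B).
√(2DS/H) = √(2 × 1,800 × 267 / 2.13) = 671.765.
√((H+B)/B) = √((2.13+21.6)/21.6) = 1.0481.
Q* ≈ 704.108.
S* = Q* · H/(H+B) = 704.108 × 2.13/23.73 ≈ 63.201.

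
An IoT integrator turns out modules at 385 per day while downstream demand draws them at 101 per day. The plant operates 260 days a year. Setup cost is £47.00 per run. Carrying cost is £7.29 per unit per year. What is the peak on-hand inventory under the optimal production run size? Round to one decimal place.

I_max ≈ 499.8 modules

Annual demand D = 101 × 260 = 26,260.
Production build-up factor (1 − d/p) = 1 − 101/385 = 0.7377.
Q* = √(2DS / (H(1 − d/p))) = √(2 × 26,260 × 47 / (7.29 × 0.7377)).
= √(2,468,440 / 5.3776) ≈ 677.515.
Maximum inventory = Q*(1 − d/p) = 677.515 × 0.7377 ≈ 499.777.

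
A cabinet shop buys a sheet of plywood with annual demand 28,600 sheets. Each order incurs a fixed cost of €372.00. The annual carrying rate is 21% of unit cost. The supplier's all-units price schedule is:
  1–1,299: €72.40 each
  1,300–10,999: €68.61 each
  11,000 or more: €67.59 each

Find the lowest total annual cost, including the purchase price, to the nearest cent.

TC* ≈ €1,979,795.26

Holding cost per unit per year at price C is H = 0.21·C.
Evaluate total cost at each tier's feasible EOQ or, if the EOQ is below the tier, at the tier's minimum quantity.
EOQ at €72.40 = 1183.0 (feasible in tier 1): TC = 28,600×€72.40 + (28,600/1183.0)×372 + (1183.0/2)×0.21×€72.40 = €2,088,626.57.
EOQ at €68.61 = 1215.3 < 1300, so use break Q=1300: TC = 28,600×€68.61 + (28,600/1300.0)×372 + (1300.0/2)×0.21×€68.61 = €1,979,795.26.
EOQ at €67.59 = 1224.4 < 11000, so use break Q=11000: TC = 28,600×€67.59 + (28,600/11000.0)×372 + (11000.0/2)×0.21×€67.59 = €2,012,107.65.
Lowest total cost among the candidates is at Q = 1300.0.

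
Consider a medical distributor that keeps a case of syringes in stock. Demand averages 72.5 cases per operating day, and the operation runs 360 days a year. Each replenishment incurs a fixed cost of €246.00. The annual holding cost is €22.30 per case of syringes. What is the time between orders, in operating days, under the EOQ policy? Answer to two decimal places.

T ≈ 10.47 days

Annual demand D = 72.5 × 360 = 26,100.
Q* = √(2DS/H) = √(2 × 26,100 × 246 / 22.3) ≈ 758.84.
Cycle time = Q*/D × 360 = 758.84 / 26,100 × 360 ≈ 10.467 days.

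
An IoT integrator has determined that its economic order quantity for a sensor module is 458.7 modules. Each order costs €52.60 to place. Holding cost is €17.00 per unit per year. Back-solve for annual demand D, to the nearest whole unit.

D ≈ 34,001 modules per year

Invert the EOQ relation Q*² = 2DS/H.
From Q* = √(2DS/H): D = Q*²H / (2S) = 458.7² × 17 / (2 × 52.6) = 34000.919.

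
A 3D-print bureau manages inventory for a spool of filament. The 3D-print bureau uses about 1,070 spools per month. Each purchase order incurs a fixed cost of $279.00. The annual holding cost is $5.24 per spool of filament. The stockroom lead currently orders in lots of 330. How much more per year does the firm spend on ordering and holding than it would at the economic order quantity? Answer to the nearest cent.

Annual demand D = 1,070 × 12 = 12,840.
EOQ = √(2DS/H) = √(2 × 12,840 × 279 / 5.24) ≈ 1169.32.
Cost at Q* = (D/Q*)S + (Q*/2)H = √(2DSH) ≈ $6,127.25.
Cost at Q = 330: (12,840/330)×279 + (330/2)×5.24 = $10,855.64 + $864.60 = $11,720.24.
Excess = $11,720.24 − $6,127.25 = $5,592.99.

Extra cost ≈ $5,592.99 per year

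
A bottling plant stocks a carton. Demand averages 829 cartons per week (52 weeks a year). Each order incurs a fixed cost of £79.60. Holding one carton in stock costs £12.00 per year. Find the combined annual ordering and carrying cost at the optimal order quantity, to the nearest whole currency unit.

TC* ≈ £9,075

Annual demand D = 829 × 52 = 43,108.
EOQ = √(2DS/H) = √(2 × 43,108 × 79.6 / 12) ≈ 756.24.
At Q*, ordering cost (D/Q*)S equals holding cost (Q*/2)H, each = √(DSH/2).
Minimum total = √(2DSH) = √(2 × 43,108 × 79.6 × 12) ≈ 9074.884.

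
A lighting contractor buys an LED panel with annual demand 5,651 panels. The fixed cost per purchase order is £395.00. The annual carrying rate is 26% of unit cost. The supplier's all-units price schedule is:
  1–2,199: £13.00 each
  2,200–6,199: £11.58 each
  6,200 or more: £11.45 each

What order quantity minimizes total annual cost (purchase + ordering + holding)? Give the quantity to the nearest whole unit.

Holding cost per unit per year at price C is H = 0.26·C.
Candidates are each tier's EOQ (if it falls in that tier) and each price-break quantity.
EOQ at £13.00 = 1149.3 (feasible in tier 1): TC = 5,651×£13.00 + (5,651/1149.3)×395 + (1149.3/2)×0.26×£13.00 = £77,347.49.
EOQ at £11.58 = 1217.7 < 2200, so use break Q=2200: TC = 5,651×£11.58 + (5,651/2200.0)×395 + (2200.0/2)×0.26×£11.58 = £69,765.07.
EOQ at £11.45 = 1224.6 < 6200, so use break Q=6200: TC = 5,651×£11.45 + (5,651/6200.0)×395 + (6200.0/2)×0.26×£11.45 = £74,292.67.
Lowest total cost is £69,765.07 at Q = 2200.0.

Q* ≈ 2,200 panels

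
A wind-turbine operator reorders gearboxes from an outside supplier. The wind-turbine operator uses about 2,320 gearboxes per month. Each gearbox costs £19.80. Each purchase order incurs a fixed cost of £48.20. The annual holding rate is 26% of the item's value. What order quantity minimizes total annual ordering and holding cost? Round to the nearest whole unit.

Q* ≈ 722 gearboxes

Annual demand D = 2,320 × 12 = 27,840.
Holding cost H = 0.26 × £19.80 = £5.1480 per unit per year.
EOQ = √(2DS / H) = √(2 × 27,840 × 48.2 / 5.148).
= √(2,683,776 / 5.148) = √521,324.0093 ≈ 722.028.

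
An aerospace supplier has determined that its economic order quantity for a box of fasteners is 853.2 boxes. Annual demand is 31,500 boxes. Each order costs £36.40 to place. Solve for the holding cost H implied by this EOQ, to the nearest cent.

H ≈ £3.15

Invert the EOQ relation Q*² = 2DS/H.
From Q* = √(2DS/H): H = 2DS / Q*² = 2 × 31,500 × 36.4 / 853.2² = 3.1502.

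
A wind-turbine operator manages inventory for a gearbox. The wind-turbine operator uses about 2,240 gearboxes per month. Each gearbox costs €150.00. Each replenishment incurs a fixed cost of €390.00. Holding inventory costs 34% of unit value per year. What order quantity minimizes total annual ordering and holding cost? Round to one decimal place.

Annual demand D = 2,240 × 12 = 26,880.
Holding cost H = 0.34 × €150.00 = €51.0000 per unit per year.
EOQ = √(2DS / H) = √(2 × 26,880 × 390 / 51).
= √(20,966,400 / 51) = √411,105.8824 ≈ 641.175.

Q* ≈ 641.2 gearboxes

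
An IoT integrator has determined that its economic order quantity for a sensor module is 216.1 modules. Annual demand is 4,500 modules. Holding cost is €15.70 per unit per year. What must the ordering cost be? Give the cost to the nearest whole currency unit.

S ≈ €81

Invert the EOQ relation Q*² = 2DS/H.
From Q* = √(2DS/H): S = Q*²H / (2D) = 216.1² × 15.7 / (2 × 4,500) = 81.4642.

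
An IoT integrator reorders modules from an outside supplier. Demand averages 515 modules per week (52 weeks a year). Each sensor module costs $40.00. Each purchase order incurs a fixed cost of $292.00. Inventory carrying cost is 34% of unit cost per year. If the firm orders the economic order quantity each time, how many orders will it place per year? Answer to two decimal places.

Annual demand D = 515 × 52 = 26,780.
Holding cost H = 0.34 × $40.00 = $13.6000 per unit per year.
EOQ = √(2DS/H) = √(2 × 26,780 × 292 / 13.6) ≈ 1072.36.
Orders per year = D / Q* = 26,780 / 1072.36 ≈ 24.973.

N ≈ 24.97 orders per year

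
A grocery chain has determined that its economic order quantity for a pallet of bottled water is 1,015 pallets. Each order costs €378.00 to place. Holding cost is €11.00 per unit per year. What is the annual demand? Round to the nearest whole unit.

D ≈ 14,990 pallets per year

Squaring Q* = √(2DS/H) gives Q*² = 2DS/H.
From Q* = √(2DS/H): D = Q*²H / (2S) = 1,015² × 11 / (2 × 378) = 14990.046.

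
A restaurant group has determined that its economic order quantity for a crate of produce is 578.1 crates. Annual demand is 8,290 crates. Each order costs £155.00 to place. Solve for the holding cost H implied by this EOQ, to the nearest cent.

H ≈ £7.69

Invert the EOQ relation Q*² = 2DS/H.
From Q* = √(2DS/H): H = 2DS / Q*² = 2 × 8,290 × 155 / 578.1² = 7.6897.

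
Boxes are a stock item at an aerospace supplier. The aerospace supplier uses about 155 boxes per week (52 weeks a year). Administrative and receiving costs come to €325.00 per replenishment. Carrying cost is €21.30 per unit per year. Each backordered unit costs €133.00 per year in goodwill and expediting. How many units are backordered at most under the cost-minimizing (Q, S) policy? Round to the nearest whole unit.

Annual demand D = 155 × 52 = 8,060.
With planned backorders, Q* = √(2DS/H) · √((H+B)/B).
√(2DS/H) = √(2 × 8,060 × 325 / 21.3) = 495.946.
√((H+B)/B) = √((21.3+133)/133) = 1.0771.
Q* ≈ 534.185.
S* = Q* · H/(H+B) = 534.185 × 21.3/154.3 ≈ 73.740.

S* ≈ 74 boxes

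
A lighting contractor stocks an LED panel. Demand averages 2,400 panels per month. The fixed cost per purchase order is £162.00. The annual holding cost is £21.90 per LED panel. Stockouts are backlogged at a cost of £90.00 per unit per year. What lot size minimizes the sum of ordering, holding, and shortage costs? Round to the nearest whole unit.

Q* ≈ 728 panels

Annual demand D = 2,400 × 12 = 28,800.
With planned backorders, Q* = √(2DS/H) · √((H+B)/B).
√(2DS/H) = √(2 × 28,800 × 162 / 21.9) = 652.750.
√((H+B)/B) = √((21.9+90)/90) = 1.1150.
Q* ≈ 727.848.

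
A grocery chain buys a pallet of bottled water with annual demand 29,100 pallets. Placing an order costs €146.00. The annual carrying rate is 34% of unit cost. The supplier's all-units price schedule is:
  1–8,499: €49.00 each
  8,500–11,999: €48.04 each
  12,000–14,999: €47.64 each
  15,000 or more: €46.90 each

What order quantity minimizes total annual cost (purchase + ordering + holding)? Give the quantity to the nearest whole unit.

Holding cost per unit per year at price C is H = 0.34·C.
Evaluate total cost at each tier's feasible EOQ or, if the EOQ is below the tier, at the tier's minimum quantity.
EOQ at €49.00 = 714.2 (feasible in tier 1): TC = 29,100×€49.00 + (29,100/714.2)×146 + (714.2/2)×0.34×€49.00 = €1,437,798.04.
EOQ at €48.04 = 721.3 < 8500, so use break Q=8500: TC = 29,100×€48.04 + (29,100/8500.0)×146 + (8500.0/2)×0.34×€48.04 = €1,467,881.64.
EOQ at €47.64 = 724.3 < 12000, so use break Q=12000: TC = 29,100×€47.64 + (29,100/12000.0)×146 + (12000.0/2)×0.34×€47.64 = €1,483,863.65.
EOQ at €46.90 = 730.0 < 15000, so use break Q=15000: TC = 29,100×€46.90 + (29,100/15000.0)×146 + (15000.0/2)×0.34×€46.90 = €1,484,668.24.
Lowest total cost is €1,437,798.04 at Q = 714.2.

Q* ≈ 714 pallets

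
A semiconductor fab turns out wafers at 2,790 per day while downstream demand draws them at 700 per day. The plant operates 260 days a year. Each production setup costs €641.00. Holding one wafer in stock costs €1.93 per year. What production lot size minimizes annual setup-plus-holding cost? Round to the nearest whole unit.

Annual demand D = 700 × 260 = 182,000.
Production build-up factor (1 − d/p) = 1 − 700/2,790 = 0.7491.
Q* = √(2DS / (H(1 − d/p))) = √(2 × 182,000 × 641 / (1.93 × 0.7491)).
= √(233,324,000 / 1.4458) ≈ 12703.694.

Q* ≈ 12,704 wafers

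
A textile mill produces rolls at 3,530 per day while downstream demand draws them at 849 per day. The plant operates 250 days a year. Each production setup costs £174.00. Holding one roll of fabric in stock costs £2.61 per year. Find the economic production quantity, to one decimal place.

Q* ≈ 6,104.2 rolls

Annual demand D = 849 × 250 = 212,250.
Production build-up factor (1 − d/p) = 1 − 849/3,530 = 0.7595.
Q* = √(2DS / (H(1 − d/p))) = √(2 × 212,250 × 174 / (2.61 × 0.7595)).
= √(73,863,000 / 1.9823) ≈ 6104.248.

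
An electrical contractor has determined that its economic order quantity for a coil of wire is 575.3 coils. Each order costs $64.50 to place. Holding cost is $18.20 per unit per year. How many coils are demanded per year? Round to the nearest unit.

Squaring Q* = √(2DS/H) gives Q*² = 2DS/H.
From Q* = √(2DS/H): D = Q*²H / (2S) = 575.3² × 18.2 / (2 × 64.5) = 46695.005.

D ≈ 46,695 coils per year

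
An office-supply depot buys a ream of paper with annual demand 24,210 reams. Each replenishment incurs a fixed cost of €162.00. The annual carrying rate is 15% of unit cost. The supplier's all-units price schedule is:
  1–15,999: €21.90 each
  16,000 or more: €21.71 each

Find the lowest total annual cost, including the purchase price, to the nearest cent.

Holding cost per unit per year at price C is H = 0.15·C.
Candidates are each tier's EOQ (if it falls in that tier) and each price-break quantity.
EOQ at €21.90 = 1545.3 (feasible in tier 1): TC = 24,210×€21.90 + (24,210/1545.3)×162 + (1545.3/2)×0.15×€21.90 = €535,275.19.
EOQ at €21.71 = 1552.0 < 16000, so use break Q=16000: TC = 24,210×€21.71 + (24,210/16000.0)×162 + (16000.0/2)×0.15×€21.71 = €551,896.23.
Lowest total cost among the candidates is at Q = 1545.3.

TC* ≈ €535,275.19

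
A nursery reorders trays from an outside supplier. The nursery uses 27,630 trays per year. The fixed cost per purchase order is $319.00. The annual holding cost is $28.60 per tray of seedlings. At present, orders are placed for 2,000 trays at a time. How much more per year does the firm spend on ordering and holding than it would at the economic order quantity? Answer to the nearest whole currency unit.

EOQ = √(2DS/H) = √(2 × 27,630 × 319 / 28.6) ≈ 785.09.
Cost at Q* = (D/Q*)S + (Q*/2)H = √(2DSH) ≈ $22,453.49.
Cost at Q = 2,000: (27,630/2,000)×319 + (2,000/2)×28.6 = $4,406.98 + $28,600.00 = $33,006.99.
Excess = $33,006.99 − $22,453.49 = $10,553.50.

Extra cost ≈ $10,553 per year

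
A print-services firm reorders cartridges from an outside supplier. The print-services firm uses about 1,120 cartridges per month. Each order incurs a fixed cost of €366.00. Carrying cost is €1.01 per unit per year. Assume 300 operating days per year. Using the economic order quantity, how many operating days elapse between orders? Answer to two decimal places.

T ≈ 69.67 days

Annual demand D = 1,120 × 12 = 13,440.
Q* = √(2DS/H) = √(2 × 13,440 × 366 / 1.01) ≈ 3121.01.
Cycle time = Q*/D × 300 = 3121.01 / 13,440 × 300 ≈ 69.665 days.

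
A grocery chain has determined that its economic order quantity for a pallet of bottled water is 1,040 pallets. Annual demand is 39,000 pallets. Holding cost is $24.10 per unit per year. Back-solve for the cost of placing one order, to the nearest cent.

S ≈ $334.19

The basic EOQ model gives Q* = √(2DS/H); rearrange for the unknown.
From Q* = √(2DS/H): S = Q*²H / (2D) = 1,040² × 24.1 / (2 × 39,000) = 334.1867.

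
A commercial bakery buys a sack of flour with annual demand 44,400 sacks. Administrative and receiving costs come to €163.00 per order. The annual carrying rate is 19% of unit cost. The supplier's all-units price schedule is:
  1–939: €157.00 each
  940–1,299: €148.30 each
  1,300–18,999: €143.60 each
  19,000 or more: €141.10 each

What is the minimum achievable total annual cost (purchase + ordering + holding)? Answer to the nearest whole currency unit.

TC* ≈ €6,399,142

Holding cost per unit per year at price C is H = 0.19·C.
Evaluate total cost at each tier's feasible EOQ or, if the EOQ is below the tier, at the tier's minimum quantity.
EOQ at €157.00 = 696.6 (feasible in tier 1): TC = 44,400×€157.00 + (44,400/696.6)×163 + (696.6/2)×0.19×€157.00 = €6,991,579.11.
EOQ at €148.30 = 716.7 < 940, so use break Q=940: TC = 44,400×€148.30 + (44,400/940.0)×163 + (940.0/2)×0.19×€148.30 = €6,605,462.34.
EOQ at €143.60 = 728.4 < 1300, so use break Q=1300: TC = 44,400×€143.60 + (44,400/1300.0)×163 + (1300.0/2)×0.19×€143.60 = €6,399,141.68.
EOQ at €141.10 = 734.8 < 19000, so use break Q=19000: TC = 44,400×€141.10 + (44,400/19000.0)×163 + (19000.0/2)×0.19×€141.10 = €6,519,906.41.
Lowest total cost among the candidates is at Q = 1300.0.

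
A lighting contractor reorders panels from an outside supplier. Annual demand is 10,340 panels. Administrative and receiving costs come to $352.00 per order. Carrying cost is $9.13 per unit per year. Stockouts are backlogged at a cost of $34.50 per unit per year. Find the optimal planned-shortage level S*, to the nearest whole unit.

With planned backorders, Q* = √(2DS/H) · √((H+B)/B).
√(2DS/H) = √(2 × 10,340 × 352 / 9.13) = 892.917.
√((H+B)/B) = √((9.13+34.5)/34.5) = 1.1246.
Q* ≈ 1004.140.
S* = Q* · H/(H+B) = 1004.140 × 9.13/43.63 ≈ 210.126.

S* ≈ 210 panels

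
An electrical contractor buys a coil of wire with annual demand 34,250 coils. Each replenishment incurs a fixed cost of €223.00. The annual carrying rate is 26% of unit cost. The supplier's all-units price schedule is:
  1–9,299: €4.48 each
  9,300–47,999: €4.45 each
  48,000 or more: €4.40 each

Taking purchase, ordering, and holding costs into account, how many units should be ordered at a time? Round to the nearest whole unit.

Holding cost per unit per year at price C is H = 0.26·C.
Candidates are each tier's EOQ (if it falls in that tier) and each price-break quantity.
EOQ at €4.48 = 3621.4 (feasible in tier 1): TC = 34,250×€4.48 + (34,250/3621.4)×223 + (3621.4/2)×0.26×€4.48 = €157,658.16.
EOQ at €4.45 = 3633.5 < 9300, so use break Q=9300: TC = 34,250×€4.45 + (34,250/9300.0)×223 + (9300.0/2)×0.26×€4.45 = €158,613.81.
EOQ at €4.40 = 3654.1 < 48000, so use break Q=48000: TC = 34,250×€4.40 + (34,250/48000.0)×223 + (48000.0/2)×0.26×€4.40 = €178,315.12.
Lowest total cost is €157,658.16 at Q = 3621.4.

Q* ≈ 3,621 coils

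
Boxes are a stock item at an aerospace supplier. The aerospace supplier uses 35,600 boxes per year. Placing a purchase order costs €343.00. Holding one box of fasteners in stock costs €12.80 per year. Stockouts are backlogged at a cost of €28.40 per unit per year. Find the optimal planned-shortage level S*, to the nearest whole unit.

With planned backorders, Q* = √(2DS/H) · √((H+B)/B).
√(2DS/H) = √(2 × 35,600 × 343 / 12.8) = 1381.281.
√((H+B)/B) = √((12.8+28.4)/28.4) = 1.2045.
Q* ≈ 1663.687.
S* = Q* · H/(H+B) = 1663.687 × 12.8/41.2 ≈ 516.873.

S* ≈ 517 boxes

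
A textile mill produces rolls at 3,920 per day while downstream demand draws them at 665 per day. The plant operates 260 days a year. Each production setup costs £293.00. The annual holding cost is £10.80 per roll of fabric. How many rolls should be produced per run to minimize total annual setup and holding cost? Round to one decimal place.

Q* ≈ 3,361.3 rolls

Annual demand D = 665 × 260 = 172,900.
Production build-up factor (1 − d/p) = 1 − 665/3,920 = 0.8304.
Q* = √(2DS / (H(1 − d/p))) = √(2 × 172,900 × 293 / (10.8 × 0.8304)).
= √(101,319,400 / 8.9679) ≈ 3361.259.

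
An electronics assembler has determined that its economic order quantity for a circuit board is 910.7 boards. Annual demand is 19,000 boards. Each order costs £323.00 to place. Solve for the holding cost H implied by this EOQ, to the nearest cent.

Invert the EOQ relation Q*² = 2DS/H.
From Q* = √(2DS/H): H = 2DS / Q*² = 2 × 19,000 × 323 / 910.7² = 14.7991.

H ≈ £14.80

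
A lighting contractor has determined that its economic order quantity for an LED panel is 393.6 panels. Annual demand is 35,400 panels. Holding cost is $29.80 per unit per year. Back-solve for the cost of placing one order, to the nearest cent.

S ≈ $65.21

The basic EOQ model gives Q* = √(2DS/H); rearrange for the unknown.
From Q* = √(2DS/H): S = Q*²H / (2D) = 393.6² × 29.8 / (2 × 35,400) = 65.2068.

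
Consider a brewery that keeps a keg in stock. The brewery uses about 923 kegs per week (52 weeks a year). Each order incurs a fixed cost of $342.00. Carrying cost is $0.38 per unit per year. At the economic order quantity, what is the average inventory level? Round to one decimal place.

Average inventory ≈ 4,647.4 kegs

Annual demand D = 923 × 52 = 47,996.
Q* = √(2DS/H) = √(2 × 47,996 × 342 / 0.38) ≈ 9294.77.
Average inventory = Q*/2 ≈ 9294.77 / 2 = 4647.386.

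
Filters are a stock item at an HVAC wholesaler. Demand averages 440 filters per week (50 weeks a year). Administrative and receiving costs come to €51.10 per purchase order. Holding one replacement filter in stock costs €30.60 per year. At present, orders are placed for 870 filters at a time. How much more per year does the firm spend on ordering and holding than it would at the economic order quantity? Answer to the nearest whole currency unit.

Annual demand D = 440 × 50 = 22,000.
EOQ = √(2DS/H) = √(2 × 22,000 × 51.1 / 30.6) ≈ 271.07.
Cost at Q* = (D/Q*)S + (Q*/2)H = √(2DSH) ≈ €8,294.64.
Cost at Q = 870: (22,000/870)×51.1 + (870/2)×30.6 = €1,292.18 + €13,311.00 = €14,603.18.
Excess = €14,603.18 − €8,294.64 = €6,308.54.

Extra cost ≈ €6,309 per year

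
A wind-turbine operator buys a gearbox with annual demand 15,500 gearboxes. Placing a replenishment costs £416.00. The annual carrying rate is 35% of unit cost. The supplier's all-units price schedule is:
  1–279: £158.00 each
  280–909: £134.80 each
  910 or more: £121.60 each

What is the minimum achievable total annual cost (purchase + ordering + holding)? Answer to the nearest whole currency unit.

TC* ≈ £1,911,251

Holding cost per unit per year at price C is H = 0.35·C.
Evaluate total cost at each tier's feasible EOQ or, if the EOQ is below the tier, at the tier's minimum quantity.
Tier 1 (£158.00): EOQ = 482.9 exceeds tier's upper bound 279, so this tier is dominated.
EOQ at £134.80 = 522.8 (feasible in tier 2): TC = 15,500×£134.80 + (15,500/522.8)×416 + (522.8/2)×0.35×£134.80 = £2,114,066.44.
EOQ at £121.60 = 550.5 < 910, so use break Q=910: TC = 15,500×£121.60 + (15,500/910.0)×416 + (910.0/2)×0.35×£121.60 = £1,911,250.51.
Lowest total cost among the candidates is at Q = 910.0.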